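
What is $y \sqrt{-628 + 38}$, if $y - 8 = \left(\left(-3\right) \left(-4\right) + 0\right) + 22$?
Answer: $42 i \sqrt{590} \approx 1020.2 i$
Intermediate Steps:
$y = 42$ ($y = 8 + \left(\left(\left(-3\right) \left(-4\right) + 0\right) + 22\right) = 8 + \left(\left(12 + 0\right) + 22\right) = 8 + \left(12 + 22\right) = 8 + 34 = 42$)
$y \sqrt{-628 + 38} = 42 \sqrt{-628 + 38} = 42 \sqrt{-590} = 42 i \sqrt{590}$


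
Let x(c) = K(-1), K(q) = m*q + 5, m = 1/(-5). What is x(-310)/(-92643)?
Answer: -26/463215 ≈ -5.6129e-5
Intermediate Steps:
m = -⅕ ≈ -0.20000
K(q) = 5 - q/5 (K(q) = -q/5 + 5 = 5 - q/5)
x(c) = 26/5 (x(c) = 5 - ⅕*(-1) = 5 + ⅕ = 26/5)
x(-310)/(-92643) = (26/5)/(-92643) = (26/5)*(-1/92643) = -26/463215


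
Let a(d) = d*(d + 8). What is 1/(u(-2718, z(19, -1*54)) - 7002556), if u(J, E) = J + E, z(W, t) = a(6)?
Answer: -1/7005190 ≈ -1.4275e-7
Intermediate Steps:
a(d) = d*(8 + d)
z(W, t) = 84 (z(W, t) = 6*(8 + 6) = 6*14 = 84)
u(J, E) = E + J
1/(u(-2718, z(19, -1*54)) - 7002556) = 1/((84 - 2718) - 7002556) = 1/(-2634 - 7002556) = 1/(-7005190) = -1/7005190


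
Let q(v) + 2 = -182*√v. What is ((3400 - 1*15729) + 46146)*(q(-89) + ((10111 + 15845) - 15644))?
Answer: 348653270 - 6154694*I*√89 ≈ 3.4865e+8 - 5.8063e+7*I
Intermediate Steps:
q(v) = -2 - 182*√v
((3400 - 1*15729) + 46146)*(q(-89) + ((10111 + 15845) - 15644)) = ((3400 - 1*15729) + 46146)*((-2 - 182*I*√89) + ((10111 + 15845) - 15644)) = ((3400 - 15729) + 46146)*((-2 - 182*I*√89) + (25956 - 15644)) = (-12329 + 46146)*((-2 - 182*I*√89) + 10312) = 33817*(10310 - 182*I*√89) = 348653270 - 6154694*I*√89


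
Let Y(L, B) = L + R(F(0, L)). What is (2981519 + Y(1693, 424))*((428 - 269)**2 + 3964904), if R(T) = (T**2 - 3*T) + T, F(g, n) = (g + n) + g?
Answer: 23326920773875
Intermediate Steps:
F(g, n) = n + 2*g
R(T) = T**2 - 2*T
Y(L, B) = L + L*(-2 + L) (Y(L, B) = L + (L + 2*0)*(-2 + (L + 2*0)) = L + (L + 0)*(-2 + (L + 0)) = L + L*(-2 + L))
(2981519 + Y(1693, 424))*((428 - 269)**2 + 3964904) = (2981519 + 1693*(-1 + 1693))*((428 - 269)**2 + 3964904) = (2981519 + 1693*1692)*(159**2 + 3964904) = (2981519 + 2864556)*(25281 + 3964904) = 5846075*3990185 = 23326920773875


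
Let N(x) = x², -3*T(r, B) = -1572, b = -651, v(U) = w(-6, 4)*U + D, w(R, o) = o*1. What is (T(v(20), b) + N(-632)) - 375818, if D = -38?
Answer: 24130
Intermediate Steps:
w(R, o) = o
v(U) = -38 + 4*U (v(U) = 4*U - 38 = -38 + 4*U)
T(r, B) = 524 (T(r, B) = -⅓*(-1572) = 524)
(T(v(20), b) + N(-632)) - 375818 = (524 + (-632)²) - 375818 = (524 + 399424) - 375818 = 399948 - 375818 = 24130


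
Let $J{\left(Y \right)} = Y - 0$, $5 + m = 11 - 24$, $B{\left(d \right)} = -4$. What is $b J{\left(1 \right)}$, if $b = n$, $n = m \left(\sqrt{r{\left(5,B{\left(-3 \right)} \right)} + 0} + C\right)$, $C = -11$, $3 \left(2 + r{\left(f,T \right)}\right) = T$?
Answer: $198 - 6 i \sqrt{30} \approx 198.0 - 32.863 i$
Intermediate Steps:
$r{\left(f,T \right)} = -2 + \frac{T}{3}$
$m = -18$ ($m = -5 + \left(11 - 24\right) = -5 - 13 = -18$)
$n = 198 - 6 i \sqrt{30}$ ($n = - 18 \left(\sqrt{\left(-2 + \frac{1}{3} \left(-4\right)\right) + 0} - 11\right) = - 18 \left(\sqrt{\left(-2 - \frac{4}{3}\right) + 0} - 11\right) = - 18 \left(\sqrt{- \frac{10}{3} + 0} - 11\right) = - 18 \left(\sqrt{- \frac{10}{3}} - 11\right) = - 18 \left(\frac{i \sqrt{30}}{3} - 11\right) = - 18 \left(-11 + \frac{i \sqrt{30}}{3}\right) = 198 - 6 i \sqrt{30} \approx 198.0 - 32.863 i$)
$J{\left(Y \right)} = Y$ ($J{\left(Y \right)} = Y + 0 = Y$)
$b = 198 - 6 i \sqrt{30} \approx 198.0 - 32.863 i$
$b J{\left(1 \right)} = \left(198 - 6 i \sqrt{30}\right) 1 = 198 - 6 i \sqrt{30}$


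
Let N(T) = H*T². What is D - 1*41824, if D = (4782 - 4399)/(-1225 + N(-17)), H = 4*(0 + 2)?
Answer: -45462305/1087 ≈ -41824.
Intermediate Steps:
H = 8 (H = 4*2 = 8)
N(T) = 8*T²
D = 383/1087 (D = (4782 - 4399)/(-1225 + 8*(-17)²) = 383/(-1225 + 8*289) = 383/(-1225 + 2312) = 383/1087 ≈ 0.35235)
D - 1*41824 = 383/1087 - 1*41824 = 383/1087 - 41824 = -45462305/1087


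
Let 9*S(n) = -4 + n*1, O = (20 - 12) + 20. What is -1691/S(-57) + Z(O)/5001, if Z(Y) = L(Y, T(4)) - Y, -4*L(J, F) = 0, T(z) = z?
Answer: 76108511/305061 ≈ 249.49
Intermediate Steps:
L(J, F) = 0 (L(J, F) = -¼*0 = 0)
O = 28 (O = 8 + 20 = 28)
Z(Y) = -Y (Z(Y) = 0 - Y = -Y)
S(n) = -4/9 + n/9 (S(n) = (-4 + n*1)/9 = (-4 + n)/9 = -4/9 + n/9)
-1691/S(-57) + Z(O)/5001 = -1691/(-4/9 + (⅑)*(-57)) - 1*28/5001 = -1691/(-4/9 - 19/3) - 28*1/5001 = -1691/(-61/9) - 28/5001 = -1691*(-9/61) - 28/5001 = 15219/61 - 28/5001 = 76108511/305061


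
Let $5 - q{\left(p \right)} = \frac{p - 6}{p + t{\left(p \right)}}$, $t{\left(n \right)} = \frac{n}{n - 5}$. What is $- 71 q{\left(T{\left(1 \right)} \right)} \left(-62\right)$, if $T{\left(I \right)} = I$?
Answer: $\frac{154070}{3} \approx 51357.0$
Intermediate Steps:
$t{\left(n \right)} = \frac{n}{-5 + n}$ ($t{\left(n \right)} = \frac{n}{n - 5} = \frac{n}{-5 + n}$)
$q{\left(p \right)} = 5 - \frac{-6 + p}{p + \frac{p}{-5 + p}}$ ($q{\left(p \right)} = 5 - \frac{p - 6}{p + \frac{p}{-5 + p}} = 5 - \frac{-6 + p}{p + \frac{p}{-5 + p}}$)
$- 71 q{\left(T{\left(1 \right)} \right)} \left(-62\right) = - 71 \frac{-30 - 9 + 4 \cdot 1^{2}}{1 \left(-4 + 1\right)} \left(-62\right) = - 71 \cdot 1 \frac{1}{-3} \left(-30 - 9 + 4 \cdot 1\right) \left(-62\right) = - 71 \cdot 1 \left(- \frac{1}{3}\right) \left(-30 - 9 + 4\right) \left(-62\right) = - 71 \cdot 1 \left(- \frac{1}{3}\right) \left(-35\right) \left(-62\right) = \left(-71\right) \frac{35}{3} \left(-62\right) = \left(- \frac{2485}{3}\right) \left(-62\right) = \frac{154070}{3}$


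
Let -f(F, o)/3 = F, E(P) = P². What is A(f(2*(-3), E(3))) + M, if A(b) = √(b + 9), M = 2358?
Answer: 2358 + 3*√3 ≈ 2363.2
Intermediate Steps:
f(F, o) = -3*F
A(b) = √(9 + b)
A(f(2*(-3), E(3))) + M = √(9 - 6*(-3)) + 2358 = √(9 - 3*(-6)) + 2358 = √(9 + 18) + 2358 = √27 + 2358 = 3*√3 + 2358 = 2358 + 3*√3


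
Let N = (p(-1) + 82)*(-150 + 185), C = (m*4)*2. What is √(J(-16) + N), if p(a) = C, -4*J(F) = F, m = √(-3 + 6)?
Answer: √(2874 + 280*√3) ≈ 57.957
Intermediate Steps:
m = √3 ≈ 1.7320
J(F) = -F/4
C = 8*√3 (C = (√3*4)*2 = (4*√3)*2 = 8*√3 ≈ 13.856)
p(a) = 8*√3
N = 2870 + 280*√3 (N = (8*√3 + 82)*(-150 + 185) = (82 + 8*√3)*35 = 2870 + 280*√3 ≈ 3355.0)
√(J(-16) + N) = √(-¼*(-16) + (2870 + 280*√3)) = √(4 + (2870 + 280*√3)) = √(2874 + 280*√3)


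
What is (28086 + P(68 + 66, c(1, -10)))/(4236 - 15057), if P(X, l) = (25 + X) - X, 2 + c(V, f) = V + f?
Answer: -28111/10821 ≈ -2.5978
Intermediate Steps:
c(V, f) = -2 + V + f (c(V, f) = -2 + (V + f) = -2 + V + f)
P(X, l) = 25
(28086 + P(68 + 66, c(1, -10)))/(4236 - 15057) = (28086 + 25)/(4236 - 15057) = 28111/(-10821) = 28111*(-1/10821) = -28111/10821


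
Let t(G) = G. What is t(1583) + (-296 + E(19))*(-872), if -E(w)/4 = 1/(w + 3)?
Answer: 2858389/11 ≈ 2.5985e+5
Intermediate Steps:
E(w) = -4/(3 + w) (E(w) = -4/(w + 3) = -4/(3 + w))
t(1583) + (-296 + E(19))*(-872) = 1583 + (-296 - 4/(3 + 19))*(-872) = 1583 + (-296 - 4/22)*(-872) = 1583 + (-296 - 4*1/22)*(-872) = 1583 + (-296 - 2/11)*(-872) = 1583 - 3258/11*(-872) = 1583 + 2840976/11 = 2858389/11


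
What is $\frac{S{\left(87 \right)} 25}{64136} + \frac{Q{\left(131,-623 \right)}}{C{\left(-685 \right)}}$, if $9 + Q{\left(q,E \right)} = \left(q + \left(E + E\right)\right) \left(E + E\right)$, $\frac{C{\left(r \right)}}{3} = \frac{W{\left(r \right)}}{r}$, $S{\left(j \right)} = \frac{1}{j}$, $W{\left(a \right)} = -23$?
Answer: $\frac{1770029629281415}{128336136} \approx 1.3792 \cdot 10^{7}$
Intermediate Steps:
$C{\left(r \right)} = - \frac{69}{r}$ ($C{\left(r \right)} = 3 \left(- \frac{23}{r}\right) = - \frac{69}{r}$)
$Q{\left(q,E \right)} = -9 + 2 E \left(q + 2 E\right)$ ($Q{\left(q,E \right)} = -9 + \left(q + \left(E + E\right)\right) \left(E + E\right) = -9 + \left(q + 2 E\right) 2 E = -9 + 2 E \left(q + 2 E\right)$)
$\frac{S{\left(87 \right)} 25}{64136} + \frac{Q{\left(131,-623 \right)}}{C{\left(-685 \right)}} = \frac{\frac{1}{87} \cdot 25}{64136} + \frac{-9 + 4 \left(-623\right)^{2} + 2 \left(-623\right) 131}{\left(-69\right) \frac{1}{-685}} = \frac{1}{87} \cdot 25 \cdot \frac{1}{64136} + \frac{-9 + 4 \cdot 388129 - 163226}{\left(-69\right) \left(- \frac{1}{685}\right)} = \frac{25}{87} \cdot \frac{1}{64136} + \frac{-9 + 1552516 - 163226}{\frac{69}{685}} = \frac{25}{5579832} + 1389281 \cdot \frac{685}{69} = \frac{25}{5579832} + \frac{951657485}{69} = \frac{1770029629281415}{128336136}$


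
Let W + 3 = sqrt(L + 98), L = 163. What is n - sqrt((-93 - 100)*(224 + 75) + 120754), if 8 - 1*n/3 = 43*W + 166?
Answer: -87 - sqrt(63047) - 387*sqrt(29) ≈ -2422.1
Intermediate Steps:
W = -3 + 3*sqrt(29) (W = -3 + sqrt(163 + 98) = -3 + sqrt(261) = -3 + 3*sqrt(29) ≈ 13.155)
n = -87 - 387*sqrt(29) (n = 24 - 3*(43*(-3 + 3*sqrt(29)) + 166) = 24 - 3*((-129 + 129*sqrt(29)) + 166) = 24 - 3*(37 + 129*sqrt(29)) = 24 + (-111 - 387*sqrt(29)) = -87 - 387*sqrt(29) ≈ -2171.1)
n - sqrt((-93 - 100)*(224 + 75) + 120754) = (-87 - 387*sqrt(29)) - sqrt((-93 - 100)*(224 + 75) + 120754) = (-87 - 387*sqrt(29)) - sqrt(-193*299 + 120754) = (-87 - 387*sqrt(29)) - sqrt(-57707 + 120754) = (-87 - 387*sqrt(29)) - sqrt(63047) = -87 - sqrt(63047) - 387*sqrt(29)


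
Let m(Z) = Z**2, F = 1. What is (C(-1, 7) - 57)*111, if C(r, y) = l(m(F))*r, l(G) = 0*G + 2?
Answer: -6549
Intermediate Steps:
l(G) = 2 (l(G) = 0 + 2 = 2)
C(r, y) = 2*r
(C(-1, 7) - 57)*111 = (2*(-1) - 57)*111 = (-2 - 57)*111 = -59*111 = -6549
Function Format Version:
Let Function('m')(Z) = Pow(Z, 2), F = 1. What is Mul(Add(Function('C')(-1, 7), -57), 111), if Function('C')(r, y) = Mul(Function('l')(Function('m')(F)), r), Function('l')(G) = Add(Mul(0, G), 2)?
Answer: -6549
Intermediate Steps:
Function('l')(G) = 2 (Function('l')(G) = Add(0, 2) = 2)
Function('C')(r, y) = Mul(2, r)
Mul(Add(Function('C')(-1, 7), -57), 111) = Mul(Add(Mul(2, -1), -57), 111) = Mul(Add(-2, -57), 111) = Mul(-59, 111) = -6549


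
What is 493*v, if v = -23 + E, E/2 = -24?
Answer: -35003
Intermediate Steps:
E = -48 (E = 2*(-24) = -48)
v = -71 (v = -23 - 48 = -71)
493*v = 493*(-71) = -35003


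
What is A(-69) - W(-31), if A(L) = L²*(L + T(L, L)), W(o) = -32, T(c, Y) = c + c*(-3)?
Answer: 328541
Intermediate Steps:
T(c, Y) = -2*c (T(c, Y) = c - 3*c = -2*c)
A(L) = -L³ (A(L) = L²*(L - 2*L) = L²*(-L) = -L³)
A(-69) - W(-31) = -1*(-69)³ - 1*(-32) = -1*(-328509) + 32 = 328509 + 32 = 328541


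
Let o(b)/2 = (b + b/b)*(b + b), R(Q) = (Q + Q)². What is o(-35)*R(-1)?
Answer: 19040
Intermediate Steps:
R(Q) = 4*Q² (R(Q) = (2*Q)² = 4*Q²)
o(b) = 4*b*(1 + b) (o(b) = 2*((b + b/b)*(b + b)) = 2*((b + 1)*(2*b)) = 2*((1 + b)*(2*b)) = 2*(2*b*(1 + b)) = 4*b*(1 + b))
o(-35)*R(-1) = (4*(-35)*(1 - 35))*(4*(-1)²) = (4*(-35)*(-34))*(4*1) = 4760*4 = 19040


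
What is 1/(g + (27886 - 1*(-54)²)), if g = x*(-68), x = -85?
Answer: 1/30750 ≈ 3.2520e-5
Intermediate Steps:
g = 5780 (g = -85*(-68) = 5780)
1/(g + (27886 - 1*(-54)²)) = 1/(5780 + (27886 - 1*(-54)²)) = 1/(5780 + (27886 - 1*2916)) = 1/(5780 + (27886 - 2916)) = 1/(5780 + 24970) = 1/30750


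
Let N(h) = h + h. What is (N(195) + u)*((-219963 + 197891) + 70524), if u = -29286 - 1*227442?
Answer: -12420088776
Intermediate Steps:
u = -256728 (u = -29286 - 227442 = -256728)
N(h) = 2*h
(N(195) + u)*((-219963 + 197891) + 70524) = (2*195 - 256728)*((-219963 + 197891) + 70524) = (390 - 256728)*(-22072 + 70524) = -256338*48452 = -12420088776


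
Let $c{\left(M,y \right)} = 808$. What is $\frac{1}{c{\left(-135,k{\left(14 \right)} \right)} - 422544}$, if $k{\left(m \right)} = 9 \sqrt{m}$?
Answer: $- \frac{1}{421736} \approx -2.3712 \cdot 10^{-6}$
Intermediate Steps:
$\frac{1}{c{\left(-135,k{\left(14 \right)} \right)} - 422544} = \frac{1}{808 - 422544} = \frac{1}{-421736} = - \frac{1}{421736}$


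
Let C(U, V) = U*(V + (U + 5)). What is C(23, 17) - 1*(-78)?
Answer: 1113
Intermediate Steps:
C(U, V) = U*(5 + U + V) (C(U, V) = U*(V + (5 + U)) = U*(5 + U + V))
C(23, 17) - 1*(-78) = 23*(5 + 23 + 17) - 1*(-78) = 23*45 + 78 = 1035 + 78 = 1113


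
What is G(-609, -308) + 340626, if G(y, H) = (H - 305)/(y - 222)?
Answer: 283060819/831 ≈ 3.4063e+5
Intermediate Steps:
G(y, H) = (-305 + H)/(-222 + y)
G(-609, -308) + 340626 = (-305 - 308)/(-222 - 609) + 340626 = -613/(-831) + 340626 = -1/831*(-613) + 340626 = 613/831 + 340626 = 283060819/831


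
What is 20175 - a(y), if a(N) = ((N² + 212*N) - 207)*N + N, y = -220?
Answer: 362055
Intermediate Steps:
a(N) = N + N*(-207 + N² + 212*N) (a(N) = (-207 + N² + 212*N)*N + N = N*(-207 + N² + 212*N) + N = N + N*(-207 + N² + 212*N))
20175 - a(y) = 20175 - (-220)*(-206 + (-220)² + 212*(-220)) = 20175 - (-220)*(-206 + 48400 - 46640) = 20175 - (-220)*1554 = 20175 - 1*(-341880) = 20175 + 341880 = 362055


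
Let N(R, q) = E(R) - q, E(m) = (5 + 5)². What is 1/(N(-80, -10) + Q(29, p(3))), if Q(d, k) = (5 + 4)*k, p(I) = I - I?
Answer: 1/110 ≈ 0.0090909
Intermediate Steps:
p(I) = 0
E(m) = 100 (E(m) = 10² = 100)
Q(d, k) = 9*k
N(R, q) = 100 - q
1/(N(-80, -10) + Q(29, p(3))) = 1/((100 - 1*(-10)) + 9*0) = 1/((100 + 10) + 0) = 1/(110 + 0) = 1/110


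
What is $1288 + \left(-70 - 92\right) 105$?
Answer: $-15722$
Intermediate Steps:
$1288 + \left(-70 - 92\right) 105 = 1288 - 17010 = -15722$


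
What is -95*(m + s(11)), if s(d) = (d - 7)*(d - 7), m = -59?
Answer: 4085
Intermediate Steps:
s(d) = (-7 + d)**2 (s(d) = (-7 + d)*(-7 + d) = (-7 + d)**2)
-95*(m + s(11)) = -95*(-59 + (-7 + 11)**2) = -95*(-59 + 4**2) = -95*(-59 + 16) = -95*(-43) = 4085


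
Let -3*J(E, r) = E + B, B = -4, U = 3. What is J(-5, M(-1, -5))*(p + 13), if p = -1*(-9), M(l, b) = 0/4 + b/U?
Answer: 66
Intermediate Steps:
M(l, b) = b/3 (M(l, b) = 0/4 + b/3 = 0*(1/4) + b*(1/3) = 0 + b/3 = b/3)
J(E, r) = 4/3 - E/3 (J(E, r) = -(E - 4)/3 = -(-4 + E)/3 = 4/3 - E/3)
p = 9
J(-5, M(-1, -5))*(p + 13) = (4/3 - 1/3*(-5))*(9 + 13) = (4/3 + 5/3)*22 = 3*22 = 66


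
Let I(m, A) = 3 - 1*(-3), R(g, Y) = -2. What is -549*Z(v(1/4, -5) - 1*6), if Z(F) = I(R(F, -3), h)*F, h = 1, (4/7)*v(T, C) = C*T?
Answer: 215757/8 ≈ 26970.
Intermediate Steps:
v(T, C) = 7*C*T/4 (v(T, C) = 7*(C*T)/4 = 7*C*T/4)
I(m, A) = 6 (I(m, A) = 3 + 3 = 6)
Z(F) = 6*F
-549*Z(v(1/4, -5) - 1*6) = -3294*((7/4)*(-5)/4 - 1*6) = -3294*((7/4)*(-5)*(1/4) - 6) = -3294*(-35/16 - 6) = -3294*(-131)/16 = -549*(-393/8) = 215757/8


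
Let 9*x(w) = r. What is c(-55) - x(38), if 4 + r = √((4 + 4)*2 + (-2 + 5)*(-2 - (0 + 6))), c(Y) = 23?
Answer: 211/9 - 2*I*√2/9 ≈ 23.444 - 0.31427*I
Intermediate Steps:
r = -4 + 2*I*√2 (r = -4 + √((4 + 4)*2 + (-2 + 5)*(-2 - (0 + 6))) = -4 + √(8*2 + 3*(-2 - 1*6)) = -4 + √(16 + 3*(-2 - 6)) = -4 + √(16 + 3*(-8)) = -4 + √(16 - 24) = -4 + √(-8) = -4 + 2*I*√2 ≈ -4.0 + 2.8284*I)
x(w) = -4/9 + 2*I*√2/9 (x(w) = (-4 + 2*I*√2)/9 = -4/9 + 2*I*√2/9)
c(-55) - x(38) = 23 - (-4/9 + 2*I*√2/9) = 23 + (4/9 - 2*I*√2/9) = 211/9 - 2*I*√2/9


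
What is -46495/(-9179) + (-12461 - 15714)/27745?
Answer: 206277090/50934271 ≈ 4.0499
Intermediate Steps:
-46495/(-9179) + (-12461 - 15714)/27745 = -46495*(-1/9179) - 28175*1/27745 = 46495/9179 - 5635/5549 = 206277090/50934271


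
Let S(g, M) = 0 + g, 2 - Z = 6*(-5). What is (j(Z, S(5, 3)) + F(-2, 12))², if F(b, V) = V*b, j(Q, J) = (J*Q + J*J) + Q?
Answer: 37249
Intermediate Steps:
Z = 32 (Z = 2 - 6*(-5) = 2 - 1*(-30) = 2 + 30 = 32)
S(g, M) = g
j(Q, J) = Q + J² + J*Q (j(Q, J) = (J*Q + J²) + Q = (J² + J*Q) + Q = Q + J² + J*Q)
(j(Z, S(5, 3)) + F(-2, 12))² = ((32 + 5² + 5*32) + 12*(-2))² = ((32 + 25 + 160) - 24)² = (217 - 24)² = 193² = 37249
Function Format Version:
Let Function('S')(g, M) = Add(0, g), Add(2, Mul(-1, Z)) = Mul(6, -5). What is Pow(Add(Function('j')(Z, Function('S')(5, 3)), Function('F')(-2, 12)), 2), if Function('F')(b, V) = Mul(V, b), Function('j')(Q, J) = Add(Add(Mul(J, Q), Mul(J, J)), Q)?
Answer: 37249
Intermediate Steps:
Z = 32 (Z = Add(2, Mul(-1, Mul(6, -5))) = Add(2, Mul(-1, -30)) = Add(2, 30) = 32)
Function('S')(g, M) = g
Function('j')(Q, J) = Add(Q, Pow(J, 2), Mul(J, Q)) (Function('j')(Q, J) = Add(Add(Mul(J, Q), Pow(J, 2)), Q) = Add(Add(Pow(J, 2), Mul(J, Q)), Q) = Add(Q, Pow(J, 2), Mul(J, Q)))
Pow(Add(Function('j')(Z, Function('S')(5, 3)), Function('F')(-2, 12)), 2) = Pow(Add(Add(32, Pow(5, 2), Mul(5, 32)), Mul(12, -2)), 2) = Pow(Add(Add(32, 25, 160), -24), 2) = Pow(Add(217, -24), 2) = Pow(193, 2) = 37249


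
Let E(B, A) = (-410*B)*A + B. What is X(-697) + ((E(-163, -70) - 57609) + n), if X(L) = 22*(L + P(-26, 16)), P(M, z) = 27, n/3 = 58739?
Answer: -4574395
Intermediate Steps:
n = 176217 (n = 3*58739 = 176217)
E(B, A) = B - 410*A*B (E(B, A) = -410*A*B + B = B - 410*A*B)
X(L) = 594 + 22*L (X(L) = 22*(L + 27) = 22*(27 + L) = 594 + 22*L)
X(-697) + ((E(-163, -70) - 57609) + n) = (594 + 22*(-697)) + ((-163*(1 - 410*(-70)) - 57609) + 176217) = (594 - 15334) + ((-163*(1 + 28700) - 57609) + 176217) = -14740 + ((-163*28701 - 57609) + 176217) = -14740 + ((-4678263 - 57609) + 176217) = -14740 + (-4735872 + 176217) = -14740 - 4559655 = -4574395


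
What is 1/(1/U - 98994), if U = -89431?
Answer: -89431/8853132415 ≈ -1.0102e-5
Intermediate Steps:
1/(1/U - 98994) = 1/(1/(-89431) - 98994) = 1/(-1/89431 - 98994) = 1/(-8853132415/89431) = -89431/8853132415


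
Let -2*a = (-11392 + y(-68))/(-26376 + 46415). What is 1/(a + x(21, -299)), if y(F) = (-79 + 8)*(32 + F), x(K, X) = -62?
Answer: -20039/1238000 ≈ -0.016187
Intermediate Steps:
y(F) = -2272 - 71*F (y(F) = -71*(32 + F) = -2272 - 71*F)
a = 4418/20039 (a = -(-11392 + (-2272 - 71*(-68)))/(2*(-26376 + 46415)) = -(-11392 + (-2272 + 4828))/(2*20039) = -(-11392 + 2556)/(2*20039) = -(-4418)/20039 = -½*(-8836/20039) = 4418/20039 ≈ 0.22047)
1/(a + x(21, -299)) = 1/(4418/20039 - 62) = 1/(-1238000/20039) = -20039/1238000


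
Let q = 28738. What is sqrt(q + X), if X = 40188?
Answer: sqrt(68926) ≈ 262.54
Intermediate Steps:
sqrt(q + X) = sqrt(28738 + 40188) = sqrt(68926)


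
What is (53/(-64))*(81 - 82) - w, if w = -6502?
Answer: 416181/64 ≈ 6502.8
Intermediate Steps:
(53/(-64))*(81 - 82) - w = (53/(-64))*(81 - 82) - 1*(-6502) = (53*(-1/64))*(-1) + 6502 = -53/64*(-1) + 6502 = 53/64 + 6502 = 416181/64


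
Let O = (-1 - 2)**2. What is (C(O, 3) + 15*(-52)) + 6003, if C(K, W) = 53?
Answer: 5276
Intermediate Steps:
O = 9 (O = (-3)**2 = 9)
(C(O, 3) + 15*(-52)) + 6003 = (53 + 15*(-52)) + 6003 = (53 - 780) + 6003 = -727 + 6003 = 5276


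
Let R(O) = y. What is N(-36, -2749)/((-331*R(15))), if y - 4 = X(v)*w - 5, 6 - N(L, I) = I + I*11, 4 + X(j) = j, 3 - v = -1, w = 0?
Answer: 32994/331 ≈ 99.680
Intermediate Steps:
v = 4 (v = 3 - 1*(-1) = 3 + 1 = 4)
X(j) = -4 + j
N(L, I) = 6 - 12*I (N(L, I) = 6 - (I + I*11) = 6 - (I + 11*I) = 6 - 12*I)
y = -1 (y = 4 + ((-4 + 4)*0 - 5) = 4 + (0*0 - 5) = 4 + (0 - 5) = 4 - 5 = -1)
R(O) = -1
N(-36, -2749)/((-331*R(15))) = (6 - 12*(-2749))/((-331*(-1))) = (6 + 32988)/331 = 32994*(1/331) = 32994/331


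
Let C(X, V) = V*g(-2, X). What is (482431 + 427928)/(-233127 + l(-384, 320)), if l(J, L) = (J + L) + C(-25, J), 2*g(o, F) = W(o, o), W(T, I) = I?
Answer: -910359/232807 ≈ -3.9104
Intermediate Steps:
g(o, F) = o/2
C(X, V) = -V (C(X, V) = V*((½)*(-2)) = V*(-1) = -V)
l(J, L) = L (l(J, L) = (J + L) - J = L)
(482431 + 427928)/(-233127 + l(-384, 320)) = (482431 + 427928)/(-233127 + 320) = 910359/(-232807) = 910359*(-1/232807) = -910359/232807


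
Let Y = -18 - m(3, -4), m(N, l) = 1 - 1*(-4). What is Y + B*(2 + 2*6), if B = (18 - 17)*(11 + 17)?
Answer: 369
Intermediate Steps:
m(N, l) = 5 (m(N, l) = 1 + 4 = 5)
B = 28 (B = 1*28 = 28)
Y = -23 (Y = -18 - 1*5 = -18 - 5 = -23)
Y + B*(2 + 2*6) = -23 + 28*(2 + 2*6) = -23 + 28*(2 + 12) = -23 + 28*14 = -23 + 392 = 369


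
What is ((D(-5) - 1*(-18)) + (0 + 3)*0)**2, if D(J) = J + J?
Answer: 64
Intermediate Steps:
D(J) = 2*J
((D(-5) - 1*(-18)) + (0 + 3)*0)**2 = ((2*(-5) - 1*(-18)) + (0 + 3)*0)**2 = ((-10 + 18) + 3*0)**2 = (8 + 0)**2 = 8**2 = 64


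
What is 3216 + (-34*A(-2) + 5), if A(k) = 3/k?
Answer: 3272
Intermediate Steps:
3216 + (-34*A(-2) + 5) = 3216 + (-102/(-2) + 5) = 3216 + (-102*(-1)/2 + 5) = 3216 + (-34*(-3/2) + 5) = 3216 + (51 + 5) = 3216 + 56 = 3272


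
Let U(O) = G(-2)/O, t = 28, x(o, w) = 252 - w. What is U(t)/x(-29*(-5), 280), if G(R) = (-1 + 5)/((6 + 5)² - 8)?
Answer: -1/22148 ≈ -4.5151e-5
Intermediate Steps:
G(R) = 4/113 (G(R) = 4/(11² - 8) = 4/(121 - 8) = 4/113)
U(O) = 4/(113*O)
U(t)/x(-29*(-5), 280) = ((4/113)/28)/(252 - 1*280) = ((4/113)*(1/28))/(252 - 280) = (1/791)/(-28) = (1/791)*(-1/28) = -1/22148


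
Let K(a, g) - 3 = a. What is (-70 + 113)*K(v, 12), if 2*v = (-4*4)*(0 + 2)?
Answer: -559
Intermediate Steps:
v = -16 (v = ((-4*4)*(0 + 2))/2 = (-16*2)/2 = (1/2)*(-32) = -16)
K(a, g) = 3 + a
(-70 + 113)*K(v, 12) = (-70 + 113)*(3 - 16) = 43*(-13) = -559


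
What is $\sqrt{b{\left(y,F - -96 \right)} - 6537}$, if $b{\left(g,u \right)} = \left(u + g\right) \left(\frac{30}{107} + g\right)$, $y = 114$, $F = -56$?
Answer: $\frac{9 \sqrt{1563591}}{107} \approx 105.18$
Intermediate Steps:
$b{\left(g,u \right)} = \left(\frac{30}{107} + g\right) \left(g + u\right)$ ($b{\left(g,u \right)} = \left(g + u\right) \left(30 \cdot \frac{1}{107} + g\right) = \left(g + u\right) \left(\frac{30}{107} + g\right) = \left(\frac{30}{107} + g\right) \left(g + u\right)$)
$\sqrt{b{\left(y,F - -96 \right)} - 6537} = \sqrt{\left(114^{2} + \frac{30}{107} \cdot 114 + \frac{30 \left(-56 - -96\right)}{107} + 114 \left(-56 - -96\right)\right) - 6537} = \sqrt{\left(12996 + \frac{3420}{107} + \frac{30 \left(-56 + 96\right)}{107} + 114 \left(-56 + 96\right)\right) - 6537} = \sqrt{\left(12996 + \frac{3420}{107} + \frac{30}{107} \cdot 40 + 114 \cdot 40\right) - 6537} = \sqrt{\left(12996 + \frac{3420}{107} + \frac{1200}{107} + 4560\right) - 6537} = \sqrt{\frac{1883112}{107} - 6537} = \sqrt{\frac{1183653}{107}} = \frac{9 \sqrt{1563591}}{107}$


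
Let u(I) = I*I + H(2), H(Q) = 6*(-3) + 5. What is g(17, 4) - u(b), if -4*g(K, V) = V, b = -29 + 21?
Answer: -52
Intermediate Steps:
b = -8
g(K, V) = -V/4
H(Q) = -13 (H(Q) = -18 + 5 = -13)
u(I) = -13 + I² (u(I) = I*I - 13 = I² - 13 = -13 + I²)
g(17, 4) - u(b) = -¼*4 - (-13 + (-8)²) = -1 - (-13 + 64) = -1 - 1*51 = -1 - 51 = -52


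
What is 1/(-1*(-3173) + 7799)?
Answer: 1/10972 ≈ 9.1141e-5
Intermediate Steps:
1/(-1*(-3173) + 7799) = 1/(3173 + 7799) = 1/10972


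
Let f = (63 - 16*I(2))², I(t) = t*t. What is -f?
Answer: -1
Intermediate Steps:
I(t) = t²
f = 1 (f = (63 - 16*2²)² = (63 - 16*4)² = (63 - 64)² = (-1)² = 1)
-f = -1*1 = -1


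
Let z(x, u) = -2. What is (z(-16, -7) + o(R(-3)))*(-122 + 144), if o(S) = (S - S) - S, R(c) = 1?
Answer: -66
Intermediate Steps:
o(S) = -S (o(S) = 0 - S = -S)
(z(-16, -7) + o(R(-3)))*(-122 + 144) = (-2 - 1*1)*(-122 + 144) = (-2 - 1)*22 = -3*22 = -66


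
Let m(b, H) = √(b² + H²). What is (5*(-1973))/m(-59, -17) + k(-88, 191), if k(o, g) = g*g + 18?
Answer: 36499 - 1973*√3770/754 ≈ 36338.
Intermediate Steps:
k(o, g) = 18 + g² (k(o, g) = g² + 18 = 18 + g²)
m(b, H) = √(H² + b²)
(5*(-1973))/m(-59, -17) + k(-88, 191) = (5*(-1973))/(√((-17)² + (-59)²)) + (18 + 191²) = -9865/√(289 + 3481) + (18 + 36481) = -9865*√3770/3770 + 36499 = -1973*√3770/754 + 36499 = 36499 - 1973*√3770/754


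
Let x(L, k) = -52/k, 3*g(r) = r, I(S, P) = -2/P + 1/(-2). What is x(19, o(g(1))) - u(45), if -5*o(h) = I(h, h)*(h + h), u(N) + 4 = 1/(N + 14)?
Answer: -3305/59 ≈ -56.017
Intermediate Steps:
I(S, P) = -½ - 2/P (I(S, P) = -2/P + 1*(-½) = -2/P - ½ = -½ - 2/P)
g(r) = r/3
u(N) = -4 + 1/(14 + N) (u(N) = -4 + 1/(N + 14) = -4 + 1/(14 + N))
o(h) = ⅘ + h/5 (o(h) = -(-4 - h)/(2*h)*(h + h)/5 = -(-4 - h)/(2*h)*2*h/5 = -(-4 - h)/5 = ⅘ + h/5)
x(19, o(g(1))) - u(45) = -52/(⅘ + ((⅓)*1)/5) - (-55 - 4*45)/(14 + 45) = -52/(⅘ + (⅕)*(⅓)) - (-55 - 180)/59 = -52/(⅘ + 1/15) - (-235)/59 = -52/13/15 - 1*(-235/59) = -52*15/13 + 235/59 = -60 + 235/59 = -3305/59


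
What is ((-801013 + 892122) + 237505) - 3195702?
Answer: -2867088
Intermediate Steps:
((-801013 + 892122) + 237505) - 3195702 = (91109 + 237505) - 3195702 = 328614 - 3195702 = -2867088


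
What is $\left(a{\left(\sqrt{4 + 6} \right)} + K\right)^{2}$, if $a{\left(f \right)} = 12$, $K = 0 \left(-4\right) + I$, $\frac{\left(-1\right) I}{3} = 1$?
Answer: $81$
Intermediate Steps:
$I = -3$ ($I = \left(-3\right) 1 = -3$)
$K = -3$ ($K = 0 \left(-4\right) - 3 = 0 - 3 = -3$)
$\left(a{\left(\sqrt{4 + 6} \right)} + K\right)^{2} = \left(12 - 3\right)^{2} = 9^{2} = 81$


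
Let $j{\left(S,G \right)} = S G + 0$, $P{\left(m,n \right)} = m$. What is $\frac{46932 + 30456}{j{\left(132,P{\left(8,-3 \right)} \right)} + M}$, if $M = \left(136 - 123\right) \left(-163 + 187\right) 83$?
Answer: $\frac{6449}{2246} \approx 2.8713$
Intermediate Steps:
$j{\left(S,G \right)} = G S$ ($j{\left(S,G \right)} = G S + 0 = G S$)
$M = 25896$ ($M = 13 \cdot 24 \cdot 83 = 312 \cdot 83 = 25896$)
$\frac{46932 + 30456}{j{\left(132,P{\left(8,-3 \right)} \right)} + M} = \frac{46932 + 30456}{8 \cdot 132 + 25896} = \frac{77388}{1056 + 25896} = \frac{77388}{26952} = 77388 \cdot \frac{1}{26952} = \frac{6449}{2246}$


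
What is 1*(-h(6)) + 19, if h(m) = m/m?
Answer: 18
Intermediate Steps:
h(m) = 1
1*(-h(6)) + 19 = 1*(-1*1) + 19 = 1*(-1) + 19 = -1 + 19 = 18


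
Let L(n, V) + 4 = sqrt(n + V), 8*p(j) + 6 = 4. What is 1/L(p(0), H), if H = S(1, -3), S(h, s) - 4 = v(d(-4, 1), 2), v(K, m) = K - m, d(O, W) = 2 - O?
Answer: -16/33 - 2*sqrt(31)/33 ≈ -0.82229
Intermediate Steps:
p(j) = -1/4 (p(j) = -3/4 + (1/8)*4 = -3/4 + 1/2 = -1/4)
S(h, s) = 8 (S(h, s) = 4 + ((2 - 1*(-4)) - 1*2) = 4 + ((2 + 4) - 2) = 4 + (6 - 2) = 4 + 4 = 8)
H = 8
L(n, V) = -4 + sqrt(V + n) (L(n, V) = -4 + sqrt(n + V) = -4 + sqrt(V + n))
1/L(p(0), H) = 1/(-4 + sqrt(8 - 1/4)) = 1/(-4 + sqrt(31/4)) = 1/(-4 + sqrt(31)/2)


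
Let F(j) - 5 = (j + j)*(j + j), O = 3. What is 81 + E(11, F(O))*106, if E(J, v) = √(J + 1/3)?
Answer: 81 + 106*√102/3 ≈ 437.85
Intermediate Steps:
F(j) = 5 + 4*j² (F(j) = 5 + (j + j)*(j + j) = 5 + (2*j)*(2*j) = 5 + 4*j²)
E(J, v) = √(⅓ + J) (E(J, v) = √(J + ⅓) = √(⅓ + J))
81 + E(11, F(O))*106 = 81 + (√(3 + 9*11)/3)*106 = 81 + (√(3 + 99)/3)*106 = 81 + (√102/3)*106 = 81 + 106*√102/3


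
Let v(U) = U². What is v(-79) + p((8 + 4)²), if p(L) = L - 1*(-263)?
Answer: 6648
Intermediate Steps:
p(L) = 263 + L (p(L) = L + 263 = 263 + L)
v(-79) + p((8 + 4)²) = (-79)² + (263 + (8 + 4)²) = 6241 + (263 + 12²) = 6241 + (263 + 144) = 6241 + 407 = 6648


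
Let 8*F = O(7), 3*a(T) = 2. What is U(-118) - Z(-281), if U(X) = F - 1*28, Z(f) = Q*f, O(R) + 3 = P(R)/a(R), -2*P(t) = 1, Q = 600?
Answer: 5394289/32 ≈ 1.6857e+5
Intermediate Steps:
P(t) = -½ (P(t) = -½*1 = -½)
a(T) = ⅔ (a(T) = (⅓)*2 = ⅔)
O(R) = -15/4 (O(R) = -3 - 1/(2*⅔) = -3 - ½*3/2 = -3 - ¾ = -15/4)
F = -15/32 (F = (⅛)*(-15/4) = -15/32 ≈ -0.46875)
Z(f) = 600*f
U(X) = -911/32 (U(X) = -15/32 - 1*28 = -15/32 - 28 = -911/32)
U(-118) - Z(-281) = -911/32 - 600*(-281) = -911/32 - 1*(-168600) = -911/32 + 168600 = 5394289/32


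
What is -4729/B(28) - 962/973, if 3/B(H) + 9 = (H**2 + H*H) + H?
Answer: -2434097655/973 ≈ -2.5016e+6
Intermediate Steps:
B(H) = 3/(-9 + H + 2*H**2) (B(H) = 3/(-9 + ((H**2 + H*H) + H)) = 3/(-9 + ((H**2 + H**2) + H)) = 3/(-9 + (2*H**2 + H)) = 3/(-9 + (H + 2*H**2)) = 3/(-9 + H + 2*H**2))
-4729/B(28) - 962/973 = -4729/(3/(-9 + 28 + 2*28**2)) - 962/973 = -4729/(3/(-9 + 28 + 2*784)) - 962*1/973 = -4729/(3/(-9 + 28 + 1568)) - 962/973 = -4729/(3/1587) - 962/973 = -4729/(3*(1/1587)) - 962/973 = -4729/1/529 - 962/973 = -4729*529 - 962/973 = -2501641 - 962/973 = -2434097655/973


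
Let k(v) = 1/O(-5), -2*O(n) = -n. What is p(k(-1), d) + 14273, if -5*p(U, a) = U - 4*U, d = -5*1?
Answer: 356819/25 ≈ 14273.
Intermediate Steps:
O(n) = n/2 (O(n) = -(-1)*n/2 = n/2)
k(v) = -⅖ (k(v) = 1/((½)*(-5)) = 1/(-5/2) = -⅖)
d = -5
p(U, a) = 3*U/5 (p(U, a) = -(U - 4*U)/5 = -(-3)*U/5 = 3*U/5)
p(k(-1), d) + 14273 = (⅗)*(-⅖) + 14273 = -6/25 + 14273 = 356819/25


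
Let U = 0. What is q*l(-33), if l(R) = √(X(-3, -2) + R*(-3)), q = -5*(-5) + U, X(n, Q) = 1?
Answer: 250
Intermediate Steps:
q = 25 (q = -5*(-5) + 0 = 25 + 0 = 25)
l(R) = √(1 - 3*R) (l(R) = √(1 + R*(-3)) = √(1 - 3*R))
q*l(-33) = 25*√(1 - 3*(-33)) = 25*√(1 + 99) = 25*√100 = 25*10 = 250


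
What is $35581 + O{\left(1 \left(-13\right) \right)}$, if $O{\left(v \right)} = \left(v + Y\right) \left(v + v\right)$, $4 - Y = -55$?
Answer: $34385$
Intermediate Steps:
$Y = 59$ ($Y = 4 - -55 = 4 + 55 = 59$)
$O{\left(v \right)} = 2 v \left(59 + v\right)$ ($O{\left(v \right)} = \left(v + 59\right) \left(v + v\right) = \left(59 + v\right) 2 v = 2 v \left(59 + v\right)$)
$35581 + O{\left(1 \left(-13\right) \right)} = 35581 + 2 \cdot 1 \left(-13\right) \left(59 + 1 \left(-13\right)\right) = 35581 + 2 \left(-13\right) \left(59 - 13\right) = 35581 + 2 \left(-13\right) 46 = 35581 - 1196 = 34385$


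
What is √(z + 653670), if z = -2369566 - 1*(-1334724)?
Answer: 2*I*√95293 ≈ 617.39*I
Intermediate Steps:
z = -1034842 (z = -2369566 + 1334724 = -1034842)
√(z + 653670) = √(-1034842 + 653670) = √(-381172) = 2*I*√95293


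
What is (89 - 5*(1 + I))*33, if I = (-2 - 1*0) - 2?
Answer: 3432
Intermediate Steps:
I = -4 (I = (-2 + 0) - 2 = -2 - 2 = -4)
(89 - 5*(1 + I))*33 = (89 - 5*(1 - 4))*33 = (89 - 5*(-3))*33 = (89 + 15)*33 = 104*33 = 3432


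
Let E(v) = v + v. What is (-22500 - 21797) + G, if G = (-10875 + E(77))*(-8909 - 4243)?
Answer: 140958295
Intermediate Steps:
E(v) = 2*v
G = 141002592 (G = (-10875 + 2*77)*(-8909 - 4243) = (-10875 + 154)*(-13152) = -10721*(-13152) = 141002592)
(-22500 - 21797) + G = (-22500 - 21797) + 141002592 = -44297 + 141002592 = 140958295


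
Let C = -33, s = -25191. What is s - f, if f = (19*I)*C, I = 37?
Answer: -1992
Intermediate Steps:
f = -23199 (f = (19*37)*(-33) = 703*(-33) = -23199)
s - f = -25191 - 1*(-23199) = -25191 + 23199 = -1992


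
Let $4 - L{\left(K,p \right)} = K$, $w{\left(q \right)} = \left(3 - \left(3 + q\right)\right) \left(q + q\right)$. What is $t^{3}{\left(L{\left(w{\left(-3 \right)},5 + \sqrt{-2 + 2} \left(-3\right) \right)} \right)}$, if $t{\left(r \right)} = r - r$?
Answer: $0$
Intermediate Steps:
$w{\left(q \right)} = - 2 q^{2}$ ($w{\left(q \right)} = - q 2 q = - 2 q^{2}$)
$L{\left(K,p \right)} = 4 - K$
$t{\left(r \right)} = 0$
$t^{3}{\left(L{\left(w{\left(-3 \right)},5 + \sqrt{-2 + 2} \left(-3\right) \right)} \right)} = 0^{3} = 0$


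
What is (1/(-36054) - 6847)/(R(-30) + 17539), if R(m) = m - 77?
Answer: -246861739/628493328 ≈ -0.39278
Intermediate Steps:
R(m) = -77 + m
(1/(-36054) - 6847)/(R(-30) + 17539) = (1/(-36054) - 6847)/((-77 - 30) + 17539) = (-1/36054 - 6847)/(-107 + 17539) = -246861739/36054/17432 = -246861739/36054*1/17432 = -246861739/628493328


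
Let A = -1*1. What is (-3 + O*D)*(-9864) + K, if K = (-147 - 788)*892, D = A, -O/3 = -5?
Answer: -656468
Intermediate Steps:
O = 15 (O = -3*(-5) = 15)
A = -1
D = -1
K = -834020 (K = -935*892 = -834020)
(-3 + O*D)*(-9864) + K = (-3 + 15*(-1))*(-9864) - 834020 = (-3 - 15)*(-9864) - 834020 = -18*(-9864) - 834020 = 177552 - 834020 = -656468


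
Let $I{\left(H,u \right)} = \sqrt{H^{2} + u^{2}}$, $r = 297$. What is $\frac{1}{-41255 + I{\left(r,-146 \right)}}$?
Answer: $- \frac{8251}{340373100} - \frac{\sqrt{4381}}{340373100} \approx -2.4436 \cdot 10^{-5}$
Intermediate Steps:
$\frac{1}{-41255 + I{\left(r,-146 \right)}} = \frac{1}{-41255 + \sqrt{297^{2} + \left(-146\right)^{2}}} = \frac{1}{-41255 + \sqrt{88209 + 21316}} = \frac{1}{-41255 + \sqrt{109525}} = \frac{1}{-41255 + 5 \sqrt{4381}}$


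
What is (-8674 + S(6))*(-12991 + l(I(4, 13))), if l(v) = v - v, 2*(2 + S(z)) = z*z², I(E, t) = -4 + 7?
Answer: 111306888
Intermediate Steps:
I(E, t) = 3
S(z) = -2 + z³/2 (S(z) = -2 + (z*z²)/2 = -2 + z³/2)
l(v) = 0
(-8674 + S(6))*(-12991 + l(I(4, 13))) = (-8674 + (-2 + (½)*6³))*(-12991 + 0) = (-8674 + (-2 + (½)*216))*(-12991) = (-8674 + (-2 + 108))*(-12991) = (-8674 + 106)*(-12991) = -8568*(-12991) = 111306888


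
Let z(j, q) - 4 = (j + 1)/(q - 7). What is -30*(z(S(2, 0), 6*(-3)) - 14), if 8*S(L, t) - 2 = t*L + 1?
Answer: 6033/20 ≈ 301.65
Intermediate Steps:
S(L, t) = 3/8 + L*t/8 (S(L, t) = ¼ + (t*L + 1)/8 = ¼ + (L*t + 1)/8 = ¼ + (1 + L*t)/8 = ¼ + (⅛ + L*t/8) = 3/8 + L*t/8)
z(j, q) = 4 + (1 + j)/(-7 + q) (z(j, q) = 4 + (j + 1)/(q - 7) = 4 + (1 + j)/(-7 + q))
-30*(z(S(2, 0), 6*(-3)) - 14) = -30*((-27 + (3/8 + (⅛)*2*0) + 4*(6*(-3)))/(-7 + 6*(-3)) - 14) = -30*((-27 + (3/8 + 0) + 4*(-18))/(-7 - 18) - 14) = -30*((-27 + 3/8 - 72)/(-25) - 14) = -30*(-1/25*(-789/8) - 14) = -30*(789/200 - 14) = -30*(-2011/200) = 6033/20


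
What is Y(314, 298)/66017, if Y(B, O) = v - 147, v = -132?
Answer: -279/66017 ≈ -0.0042262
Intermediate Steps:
Y(B, O) = -279 (Y(B, O) = -132 - 147 = -279)
Y(314, 298)/66017 = -279/66017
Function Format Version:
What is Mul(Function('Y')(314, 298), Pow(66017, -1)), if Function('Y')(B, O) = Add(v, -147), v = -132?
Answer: Rational(-279, 66017) ≈ -0.0042262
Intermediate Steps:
Function('Y')(B, O) = -279 (Function('Y')(B, O) = Add(-132, -147) = -279)
Mul(Function('Y')(314, 298), Pow(66017, -1)) = Mul(-279, Pow(66017, -1)) = Mul(-279, Rational(1, 66017)) = Rational(-279, 66017)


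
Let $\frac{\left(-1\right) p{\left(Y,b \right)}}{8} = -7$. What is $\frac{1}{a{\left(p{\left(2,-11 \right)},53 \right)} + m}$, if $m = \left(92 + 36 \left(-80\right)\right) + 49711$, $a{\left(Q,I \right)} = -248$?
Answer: $\frac{1}{46675} \approx 2.1425 \cdot 10^{-5}$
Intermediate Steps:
$p{\left(Y,b \right)} = 56$ ($p{\left(Y,b \right)} = \left(-8\right) \left(-7\right) = 56$)
$m = 46923$ ($m = \left(92 - 2880\right) + 49711 = -2788 + 49711 = 46923$)
$\frac{1}{a{\left(p{\left(2,-11 \right)},53 \right)} + m} = \frac{1}{-248 + 46923} = \frac{1}{46675}$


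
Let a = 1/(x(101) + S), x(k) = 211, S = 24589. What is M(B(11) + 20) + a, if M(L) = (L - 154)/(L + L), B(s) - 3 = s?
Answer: -743983/421600 ≈ -1.7647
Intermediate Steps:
B(s) = 3 + s
a = 1/24800 (a = 1/(211 + 24589) = 1/24800 ≈ 4.0323e-5)
M(L) = (-154 + L)/(2*L) (M(L) = (-154 + L)/((2*L)) = (-154 + L)*(1/(2*L)) = (-154 + L)/(2*L))
M(B(11) + 20) + a = (-154 + ((3 + 11) + 20))/(2*((3 + 11) + 20)) + 1/24800 = (-154 + (14 + 20))/(2*(14 + 20)) + 1/24800 = (1/2)*(-154 + 34)/34 + 1/24800 = (1/2)*(1/34)*(-120) + 1/24800 = -30/17 + 1/24800 = -743983/421600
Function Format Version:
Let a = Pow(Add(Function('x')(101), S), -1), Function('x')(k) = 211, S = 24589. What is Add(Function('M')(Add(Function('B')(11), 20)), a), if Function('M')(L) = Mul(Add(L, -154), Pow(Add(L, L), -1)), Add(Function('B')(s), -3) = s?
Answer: Rational(-743983, 421600) ≈ -1.7647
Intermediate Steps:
Function('B')(s) = Add(3, s)
a = Rational(1, 24800) (a = Pow(Add(211, 24589), -1) = Pow(24800, -1) = Rational(1, 24800) ≈ 4.0323e-5)
Function('M')(L) = Mul(Rational(1, 2), Pow(L, -1), Add(-154, L)) (Function('M')(L) = Mul(Add(-154, L), Pow(Mul(2, L), -1)) = Mul(Add(-154, L), Mul(Rational(1, 2), Pow(L, -1))) = Mul(Rational(1, 2), Pow(L, -1), Add(-154, L)))
Add(Function('M')(Add(Function('B')(11), 20)), a) = Add(Mul(Rational(1, 2), Pow(Add(Add(3, 11), 20), -1), Add(-154, Add(Add(3, 11), 20))), Rational(1, 24800)) = Add(Mul(Rational(1, 2), Pow(Add(14, 20), -1), Add(-154, Add(14, 20))), Rational(1, 24800)) = Add(Mul(Rational(1, 2), Pow(34, -1), Add(-154, 34)), Rational(1, 24800)) = Add(Mul(Rational(1, 2), Rational(1, 34), -120), Rational(1, 24800)) = Add(Rational(-30, 17), Rational(1, 24800)) = Rational(-743983, 421600)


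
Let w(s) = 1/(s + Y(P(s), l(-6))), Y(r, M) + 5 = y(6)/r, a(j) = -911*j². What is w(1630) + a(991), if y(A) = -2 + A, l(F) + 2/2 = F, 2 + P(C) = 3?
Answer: -1457426863538/1629 ≈ -8.9468e+8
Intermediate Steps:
P(C) = 1 (P(C) = -2 + 3 = 1)
l(F) = -1 + F
Y(r, M) = -5 + 4/r (Y(r, M) = -5 + (-2 + 6)/r = -5 + 4/r)
w(s) = 1/(-1 + s) (w(s) = 1/(s + (-5 + 4/1)) = 1/(s + (-5 + 4*1)) = 1/(s + (-5 + 4)) = 1/(s - 1) = 1/(-1 + s))
w(1630) + a(991) = 1/(-1 + 1630) - 911*991² = 1/1629 - 911*982081 = 1/1629 - 894675791 = -1457426863538/1629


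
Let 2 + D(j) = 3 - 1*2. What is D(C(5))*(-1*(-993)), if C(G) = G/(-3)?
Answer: -993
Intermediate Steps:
C(G) = -G/3 (C(G) = G*(-⅓) = -G/3)
D(j) = -1 (D(j) = -2 + (3 - 1*2) = -2 + (3 - 2) = -2 + 1 = -1)
D(C(5))*(-1*(-993)) = -(-1)*(-993) = -1*993 = -993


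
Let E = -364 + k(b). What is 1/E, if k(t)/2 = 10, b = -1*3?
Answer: -1/344 ≈ -0.0029070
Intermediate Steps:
b = -3
k(t) = 20 (k(t) = 2*10 = 20)
E = -344 (E = -364 + 20 = -344)
1/E = 1/(-344) = -1/344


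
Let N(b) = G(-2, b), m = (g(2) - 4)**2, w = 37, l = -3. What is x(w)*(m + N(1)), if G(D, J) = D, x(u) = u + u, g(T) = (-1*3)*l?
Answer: 1702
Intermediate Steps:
g(T) = 9 (g(T) = -1*3*(-3) = -3*(-3) = 9)
x(u) = 2*u
m = 25 (m = (9 - 4)**2 = 5**2 = 25)
N(b) = -2
x(w)*(m + N(1)) = (2*37)*(25 - 2) = 74*23 = 1702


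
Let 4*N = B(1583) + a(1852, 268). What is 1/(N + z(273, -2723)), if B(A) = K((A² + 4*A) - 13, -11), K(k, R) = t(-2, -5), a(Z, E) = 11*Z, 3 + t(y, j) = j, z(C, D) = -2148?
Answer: 1/2943 ≈ 0.00033979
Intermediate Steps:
t(y, j) = -3 + j
K(k, R) = -8 (K(k, R) = -3 - 5 = -8)
B(A) = -8
N = 5091 (N = (-8 + 11*1852)/4 = (-8 + 20372)/4 = (¼)*20364 = 5091)
1/(N + z(273, -2723)) = 1/(5091 - 2148) = 1/2943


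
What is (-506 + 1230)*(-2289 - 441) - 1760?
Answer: -1978280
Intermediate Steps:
(-506 + 1230)*(-2289 - 441) - 1760 = 724*(-2730) - 1760 = -1976520 - 1760 = -1978280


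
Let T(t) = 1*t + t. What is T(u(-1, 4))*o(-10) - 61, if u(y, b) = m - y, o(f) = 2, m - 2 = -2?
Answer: -57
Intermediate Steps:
m = 0 (m = 2 - 2 = 0)
u(y, b) = -y (u(y, b) = 0 - y = -y)
T(t) = 2*t (T(t) = t + t = 2*t)
T(u(-1, 4))*o(-10) - 61 = (2*(-1*(-1)))*2 - 61 = (2*1)*2 - 61 = 2*2 - 61 = 4 - 61 = -57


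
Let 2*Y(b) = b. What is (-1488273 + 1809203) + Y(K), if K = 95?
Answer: 641955/2 ≈ 3.2098e+5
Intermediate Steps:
Y(b) = b/2
(-1488273 + 1809203) + Y(K) = (-1488273 + 1809203) + (1/2)*95 = 320930 + 95/2 = 641955/2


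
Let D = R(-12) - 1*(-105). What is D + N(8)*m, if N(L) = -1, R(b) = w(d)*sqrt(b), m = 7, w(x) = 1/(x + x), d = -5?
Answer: 98 - I*sqrt(3)/5 ≈ 98.0 - 0.34641*I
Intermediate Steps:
w(x) = 1/(2*x)
R(b) = -sqrt(b)/10 (R(b) = ((1/2)/(-5))*sqrt(b) = ((1/2)*(-1/5))*sqrt(b) = -sqrt(b)/10)
D = 105 - I*sqrt(3)/5 (D = -I*sqrt(3)/5 - 1*(-105) = -I*sqrt(3)/5 + 105 = 105 - I*sqrt(3)/5 ≈ 105.0 - 0.34641*I)
D + N(8)*m = (105 - I*sqrt(3)/5) - 1*7 = (105 - I*sqrt(3)/5) - 7 = 98 - I*sqrt(3)/5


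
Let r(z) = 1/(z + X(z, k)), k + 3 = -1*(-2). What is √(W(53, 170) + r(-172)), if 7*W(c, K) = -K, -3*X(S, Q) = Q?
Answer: I*√315693455/3605 ≈ 4.9286*I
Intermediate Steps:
k = -1 (k = -3 - 1*(-2) = -3 + 2 = -1)
X(S, Q) = -Q/3
r(z) = 1/(⅓ + z) (r(z) = 1/(z - ⅓*(-1)) = 1/(z + ⅓) = 1/(⅓ + z))
W(c, K) = -K/7 (W(c, K) = (-K)/7 = -K/7)
√(W(53, 170) + r(-172)) = √(-⅐*170 + 3/(1 + 3*(-172))) = √(-170/7 + 3/(1 - 516)) = √(-170/7 + 3/(-515)) = √(-170/7 + 3*(-1/515)) = √(-170/7 - 3/515) = √(-87571/3605) = I*√315693455/3605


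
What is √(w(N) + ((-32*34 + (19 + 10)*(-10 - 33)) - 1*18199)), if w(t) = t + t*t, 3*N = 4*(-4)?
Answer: I*√184598/3 ≈ 143.22*I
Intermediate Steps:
N = -16/3 (N = (4*(-4))/3 = (⅓)*(-16) = -16/3 ≈ -5.3333)
w(t) = t + t²
√(w(N) + ((-32*34 + (19 + 10)*(-10 - 33)) - 1*18199)) = √(-16*(1 - 16/3)/3 + ((-32*34 + (19 + 10)*(-10 - 33)) - 1*18199)) = √(-16/3*(-13/3) + ((-1088 + 29*(-43)) - 18199)) = √(208/9 + ((-1088 - 1247) - 18199)) = √(208/9 + (-2335 - 18199)) = √(208/9 - 20534) = √(-184598/9) = I*√184598/3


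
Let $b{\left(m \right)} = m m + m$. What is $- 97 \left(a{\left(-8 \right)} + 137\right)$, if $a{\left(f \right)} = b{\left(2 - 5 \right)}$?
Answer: $-13871$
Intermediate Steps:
$b{\left(m \right)} = m + m^{2}$ ($b{\left(m \right)} = m^{2} + m = m + m^{2}$)
$a{\left(f \right)} = 6$ ($a{\left(f \right)} = \left(2 - 5\right) \left(1 + \left(2 - 5\right)\right) = - 3 \left(1 - 3\right) = \left(-3\right) \left(-2\right) = 6$)
$- 97 \left(a{\left(-8 \right)} + 137\right) = - 97 \left(6 + 137\right) = \left(-97\right) 143 = -13871$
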